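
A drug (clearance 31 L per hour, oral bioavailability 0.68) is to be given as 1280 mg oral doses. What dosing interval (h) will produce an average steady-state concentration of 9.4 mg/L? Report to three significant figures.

2.99 h

F·D/τ = CL·Css → τ = F·D / (CL·Css).
τ = 0.68 × 1280 / (31 × 9.4) = 2.987 h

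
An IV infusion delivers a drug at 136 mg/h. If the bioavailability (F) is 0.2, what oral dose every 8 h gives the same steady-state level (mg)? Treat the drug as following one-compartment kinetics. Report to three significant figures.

To maintain the same Css, the systemic dosing rate must be unchanged: F·D/τ = infusion rate.
D = rate × τ / F = 136 × 8 / 0.2 = 5440 mg

5440 mg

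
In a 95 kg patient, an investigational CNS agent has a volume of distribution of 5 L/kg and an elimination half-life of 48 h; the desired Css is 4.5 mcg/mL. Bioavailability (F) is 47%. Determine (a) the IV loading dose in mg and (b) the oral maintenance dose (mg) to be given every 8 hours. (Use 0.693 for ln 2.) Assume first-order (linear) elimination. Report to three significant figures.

(a) 2140 mg; (b) 525 mg

Total Vd = 5 × 95 = 475.0 L
LD = Vd × C = 475.0 × 4.5 = 2138 mg
CL = 0.693 × Vd / t½ = 0.693 × 475.0 / 48 = 6.858 L/h
D = CL × Css × τ / F = 6.858 × 4.5 × 8 / 0.47 = 525.3 mg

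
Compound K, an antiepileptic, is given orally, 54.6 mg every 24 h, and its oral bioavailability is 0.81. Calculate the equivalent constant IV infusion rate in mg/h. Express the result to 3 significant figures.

Equivalent systemic input: infusion rate = F·D/τ.
Rate = 0.81 × 54.6 / 24 = 1.843 mg/h

1.84 mg/h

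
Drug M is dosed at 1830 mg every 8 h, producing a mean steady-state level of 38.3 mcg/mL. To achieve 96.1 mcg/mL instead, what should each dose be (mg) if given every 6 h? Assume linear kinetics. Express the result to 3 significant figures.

For first-order elimination, Css ∝ F·D/(CL·τ); F and CL are unchanged, so Css ∝ D/τ.
D₂ = D₁ × (Css,target / Css,current) × (τ₂/τ₁) = 1830 × (96.1/38.3) × (6/8) = 3444 mg

3440 mg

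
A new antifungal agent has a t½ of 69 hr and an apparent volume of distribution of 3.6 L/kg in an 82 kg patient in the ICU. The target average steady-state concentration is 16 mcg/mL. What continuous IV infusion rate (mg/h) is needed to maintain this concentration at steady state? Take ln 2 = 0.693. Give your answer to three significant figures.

47.4 mg/h

Total Vd = 3.6 × 82 = 295.2 L
CL = 0.693 × Vd / t½ = 0.693 × 295.2 / 69 = 2.965 L/h
Infusion rate = CL × Css = 2.965 × 16 = 47.44 mg/h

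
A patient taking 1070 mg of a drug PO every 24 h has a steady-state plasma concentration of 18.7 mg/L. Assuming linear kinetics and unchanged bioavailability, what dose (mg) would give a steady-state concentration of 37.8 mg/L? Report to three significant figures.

2160 mg

With linear kinetics, Css is proportional to dose rate (D/τ) at fixed clearance.
D₂ = D₁ × (Css,target / Css,current) = 1070 × 37.8/18.7 = 2163 mg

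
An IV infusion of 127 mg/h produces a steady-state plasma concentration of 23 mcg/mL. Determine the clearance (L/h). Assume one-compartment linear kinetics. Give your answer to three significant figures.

5.52 L/h

At steady state, infusion rate = CL × Css, so CL = rate / Css.
CL = 127 / 23 = 5.522 L/h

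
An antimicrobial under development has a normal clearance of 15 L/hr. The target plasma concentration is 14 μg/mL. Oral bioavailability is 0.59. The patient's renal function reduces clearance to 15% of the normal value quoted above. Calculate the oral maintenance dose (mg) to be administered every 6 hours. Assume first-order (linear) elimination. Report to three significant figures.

320 mg

Patient clearance = 0.15 × 15.00 = 2.250 L/h
D = CL × Css × τ / F = 2.250 × 14 × 6 / 0.59 = 320.3 mg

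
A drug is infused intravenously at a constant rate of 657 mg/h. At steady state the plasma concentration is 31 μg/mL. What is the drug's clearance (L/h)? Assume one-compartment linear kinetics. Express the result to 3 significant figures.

At steady state, infusion rate = CL × Css, so CL = rate / Css.
CL = 657 / 31 = 21.19 L/h

21.2 L/h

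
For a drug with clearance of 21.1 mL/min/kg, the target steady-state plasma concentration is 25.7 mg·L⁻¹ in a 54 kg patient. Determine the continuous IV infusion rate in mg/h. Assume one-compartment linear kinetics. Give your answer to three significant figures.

CL = 21.1 mL/min/kg × 54 kg = 1139 mL/min = 1139 × 60/1000 = 68.34 L/h
R₀ = 68.34 × 25.7 = 1756 mg/h

1760 mg/h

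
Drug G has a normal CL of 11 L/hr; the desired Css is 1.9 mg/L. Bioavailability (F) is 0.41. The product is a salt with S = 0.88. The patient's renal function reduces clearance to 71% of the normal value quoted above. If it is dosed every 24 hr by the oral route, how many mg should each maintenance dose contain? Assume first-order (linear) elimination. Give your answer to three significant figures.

987 mg

Patient clearance = 0.71 × 11.00 = 7.810 L/h
D = CL × Css × τ / F / S = 7.810 × 1.9 × 24 / 0.41 / 0.88 = 987.1 mg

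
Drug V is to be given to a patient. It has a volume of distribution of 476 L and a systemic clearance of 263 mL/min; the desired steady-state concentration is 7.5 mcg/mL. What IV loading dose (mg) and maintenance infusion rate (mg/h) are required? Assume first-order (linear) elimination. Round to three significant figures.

Loading: fill Vd to C_target → 476.0 L × 7.5 mg/L = 3570 mg
CL = 263 mL/min = 263 × 0.06 = 15.78 L/h
Infusion rate = 15.78 L/h × 7.5 mg/L = 118.4 mg/h

(a) 3570 mg; (b) 118 mg/h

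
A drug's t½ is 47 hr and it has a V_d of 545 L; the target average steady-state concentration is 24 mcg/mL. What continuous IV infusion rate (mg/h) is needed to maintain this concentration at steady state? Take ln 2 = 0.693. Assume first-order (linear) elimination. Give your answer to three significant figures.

CL = ln 2 · Vd / t½ = 0.693 × 545.0 / 47 = 8.036 L/h
Infusion rate = CL × Css = 8.036 × 24 = 192.9 mg/h

193 mg/h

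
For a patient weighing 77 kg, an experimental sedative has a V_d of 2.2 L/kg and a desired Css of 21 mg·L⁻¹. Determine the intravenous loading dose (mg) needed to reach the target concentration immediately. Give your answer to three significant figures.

Vd = 2.2 L/kg × 77 kg = 169.4 L
LD = Vd × C = 169.4 × 21.00 = 3557 mg

3560 mg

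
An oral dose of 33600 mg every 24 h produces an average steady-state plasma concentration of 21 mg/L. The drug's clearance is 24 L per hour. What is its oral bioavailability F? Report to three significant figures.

F·D/τ = CL·Css at steady state → F = CL·Css·τ / D.
F = 24 × 21 × 24 / 33600 = 0.360

0.360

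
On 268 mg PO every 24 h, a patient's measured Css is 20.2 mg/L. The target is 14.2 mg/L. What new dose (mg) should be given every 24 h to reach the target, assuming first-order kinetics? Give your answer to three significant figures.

188 mg

For first-order elimination, Css ∝ F·D/(CL·τ); F and CL are unchanged, so Css ∝ D/τ.
D₂ = D₁ × (Css,target / Css,current) = 268 × 14.2/20.2 = 188.4 mg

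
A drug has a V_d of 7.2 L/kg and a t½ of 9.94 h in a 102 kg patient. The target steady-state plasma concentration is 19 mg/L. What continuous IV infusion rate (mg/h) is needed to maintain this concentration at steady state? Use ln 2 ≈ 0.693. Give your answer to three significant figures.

Vd(total) = 102 kg × 7.2 L/kg = 734.4 L
CL = 0.693 × Vd / t½ = 0.693 × 734.4 / 9.94 = 51.20 L/h
Infusion rate = CL × Css = 51.20 × 19 = 972.8 mg/h

973 mg/h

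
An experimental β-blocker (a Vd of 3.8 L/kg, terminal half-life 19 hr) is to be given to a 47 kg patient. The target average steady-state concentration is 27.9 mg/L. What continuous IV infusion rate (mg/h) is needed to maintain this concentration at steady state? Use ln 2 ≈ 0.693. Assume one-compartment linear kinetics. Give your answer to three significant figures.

Vd = 3.8 L/kg × 47 kg = 178.6 L
k = 0.693/19 = 0.03647 h⁻¹, so CL = k·Vd = 0.03647 × 178.6 = 6.514 L/h
Infusion rate = CL × Css = 6.514 × 27.9 = 181.7 mg/h

182 mg/h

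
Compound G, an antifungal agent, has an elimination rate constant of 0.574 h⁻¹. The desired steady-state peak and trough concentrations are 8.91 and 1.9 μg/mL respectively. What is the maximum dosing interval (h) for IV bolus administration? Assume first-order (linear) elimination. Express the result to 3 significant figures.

Between IV bolus doses, concentration decays as C = C₀·e^(−kτ), so C_peak/C_trough = e^(kτ).
τ_max = ln(C_peak/C_trough) / k = ln(8.91/1.9) / 0.5740 = 1.545 / 0.5740 = 2.692 h

2.69 h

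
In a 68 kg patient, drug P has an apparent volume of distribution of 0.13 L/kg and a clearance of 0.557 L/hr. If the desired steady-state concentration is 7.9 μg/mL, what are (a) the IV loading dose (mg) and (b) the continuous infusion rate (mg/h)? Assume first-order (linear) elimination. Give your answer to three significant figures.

(a) 69.8 mg; (b) 4.40 mg/h

Vd = 0.13 L/kg × 68 kg = 8.840 L
Loading dose = Vd × C = 8.840 × 7.9 = 69.84 mg
Infusion rate = 0.5570 L/h × 7.9 mg/L = 4.400 mg/h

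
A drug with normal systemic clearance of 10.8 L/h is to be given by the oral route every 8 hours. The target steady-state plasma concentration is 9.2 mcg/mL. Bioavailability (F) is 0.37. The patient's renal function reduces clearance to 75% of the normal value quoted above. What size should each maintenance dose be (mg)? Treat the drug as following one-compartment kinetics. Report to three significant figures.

Patient clearance = 0.75 × 10.80 = 8.100 L/h
At steady state, dose per interval replaces the amount cleared in that interval: F·D/τ = CL·Css.
D = CL × Css × τ / F = 8.100 × 9.2 × 8 / 0.37 = 1611 mg

1610 mg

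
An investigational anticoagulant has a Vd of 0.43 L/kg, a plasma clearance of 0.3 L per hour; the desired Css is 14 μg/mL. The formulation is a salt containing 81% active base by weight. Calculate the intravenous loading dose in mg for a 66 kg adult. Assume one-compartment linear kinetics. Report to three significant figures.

491 mg

Vd = 0.43 L/kg × 66 kg = 28.38 L
LD = Vd × C / S = 28.38 × 14.00 / 0.81 = 490.5 mg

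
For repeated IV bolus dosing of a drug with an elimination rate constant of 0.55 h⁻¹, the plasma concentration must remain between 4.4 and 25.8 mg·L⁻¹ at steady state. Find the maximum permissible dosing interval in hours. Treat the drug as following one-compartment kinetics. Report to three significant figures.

Between IV bolus doses, concentration decays as C = C₀·e^(−kτ), so C_peak/C_trough = e^(kτ).
τ_max = ln(C_peak/C_trough) / k = ln(25.8/4.4) / 0.5500 = 1.769 / 0.5500 = 3.216 h

3.22 h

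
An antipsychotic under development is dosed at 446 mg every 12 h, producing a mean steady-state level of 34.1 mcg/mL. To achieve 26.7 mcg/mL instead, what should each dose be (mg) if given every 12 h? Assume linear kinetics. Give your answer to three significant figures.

349 mg

With linear kinetics, Css is proportional to dose rate (D/τ) at fixed clearance.
D₂ = D₁ × (Css,target / Css,current) = 446 × 26.7/34.1 = 349.2 mg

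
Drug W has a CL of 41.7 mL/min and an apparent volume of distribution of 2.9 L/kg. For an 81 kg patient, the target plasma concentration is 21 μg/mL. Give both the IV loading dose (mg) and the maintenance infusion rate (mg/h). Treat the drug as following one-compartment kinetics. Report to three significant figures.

(a) 4930 mg; (b) 52.5 mg/h

Total Vd = 2.9 × 81 = 234.9 L
Loading dose = Vd × C = 234.9 × 21 = 4933 mg
CL = 41.7 mL/min × 60/1000 = 2.502 L/h
Infusion rate = 2.502 L/h × 21 mg/L = 52.54 mg/h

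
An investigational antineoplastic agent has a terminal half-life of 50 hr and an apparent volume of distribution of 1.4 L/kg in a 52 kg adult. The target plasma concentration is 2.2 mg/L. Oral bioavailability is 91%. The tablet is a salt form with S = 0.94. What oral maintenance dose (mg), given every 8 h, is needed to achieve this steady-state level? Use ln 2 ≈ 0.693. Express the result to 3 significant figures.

20.8 mg

Vd(total) = 52 kg × 1.4 L/kg = 72.80 L
k = 0.693/50 = 0.01386 h⁻¹, so CL = k·Vd = 0.01386 × 72.80 = 1.009 L/h
D = CL × Css × τ / F / S = 1.009 × 2.2 × 8 / 0.91 / 0.94 = 20.76 mg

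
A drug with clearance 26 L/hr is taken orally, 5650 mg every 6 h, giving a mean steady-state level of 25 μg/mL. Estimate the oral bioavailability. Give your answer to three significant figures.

F·D/τ = CL·Css at steady state → F = CL·Css·τ / D.
F = 26 × 25 × 6 / 5650 = 0.690

0.690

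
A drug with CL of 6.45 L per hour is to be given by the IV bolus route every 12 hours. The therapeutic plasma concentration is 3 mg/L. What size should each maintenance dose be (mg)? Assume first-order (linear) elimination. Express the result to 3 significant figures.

D = CL × Css × τ = 6.450 × 3 × 12 = 232.2 mg

232 mg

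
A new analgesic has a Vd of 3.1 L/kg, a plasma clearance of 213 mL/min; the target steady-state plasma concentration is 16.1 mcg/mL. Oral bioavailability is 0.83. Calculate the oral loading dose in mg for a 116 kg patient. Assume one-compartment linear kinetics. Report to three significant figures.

Vd = 3.1 L/kg × 116 kg = 359.6 L
LD = Vd × C / F = 359.6 × 16.10 / 0.83 = 6975 mg

6980 mg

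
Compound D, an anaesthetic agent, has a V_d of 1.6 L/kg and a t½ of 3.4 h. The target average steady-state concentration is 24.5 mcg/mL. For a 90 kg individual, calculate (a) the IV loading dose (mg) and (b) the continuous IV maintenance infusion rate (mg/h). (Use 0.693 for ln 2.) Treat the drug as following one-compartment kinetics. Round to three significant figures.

Vd = 1.6 L/kg × 90 kg = 144.0 L
LD = Vd × C = 144.0 × 24.5 = 3528 mg
CL = 0.693 × Vd / t½ = 0.693 × 144.0 / 3.4 = 29.35 L/h
Infusion rate = CL × Css = 29.35 × 24.5 = 719.1 mg/h

(a) 3530 mg; (b) 719 mg/h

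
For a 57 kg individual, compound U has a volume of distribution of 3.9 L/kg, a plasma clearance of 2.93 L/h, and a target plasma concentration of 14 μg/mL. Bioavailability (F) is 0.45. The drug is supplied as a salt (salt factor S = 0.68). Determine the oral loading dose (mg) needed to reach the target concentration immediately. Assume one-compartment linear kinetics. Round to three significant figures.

Vd = 3.9 L/kg × 57 kg = 222.3 L
The loading dose fills Vd to the target concentration.
LD = Vd × C / F / S = 222.3 × 14.00 / 0.45 / 0.68 = 10170 mg

10200 mg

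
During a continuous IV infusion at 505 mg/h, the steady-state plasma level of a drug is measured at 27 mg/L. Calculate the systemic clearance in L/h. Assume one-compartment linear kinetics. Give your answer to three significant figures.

At steady state, infusion rate = CL × Css, so CL = rate / Css.
CL = 505 / 27 = 18.70 L/h

18.7 L/h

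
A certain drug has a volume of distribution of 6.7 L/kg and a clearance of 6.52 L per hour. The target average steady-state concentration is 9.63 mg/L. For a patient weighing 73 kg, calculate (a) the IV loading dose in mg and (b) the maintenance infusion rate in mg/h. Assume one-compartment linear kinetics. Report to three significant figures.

Total Vd = 6.7 × 73 = 489.1 L
LD = Vd · C_target = 489.1 × 9.63 = 4710 mg
Infusion rate = 6.520 L/h × 9.63 mg/L = 62.79 mg/h

(a) 4710 mg; (b) 62.8 mg/h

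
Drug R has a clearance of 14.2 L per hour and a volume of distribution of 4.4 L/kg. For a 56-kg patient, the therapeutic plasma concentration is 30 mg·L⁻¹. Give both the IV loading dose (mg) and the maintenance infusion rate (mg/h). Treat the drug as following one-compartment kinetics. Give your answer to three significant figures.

(a) 7390 mg; (b) 426 mg/h

Vd = 4.4 L/kg × 56 kg = 246.4 L
Loading: fill Vd to C_target → 246.4 L × 30 mg/L = 7392 mg
Infusion rate = 14.20 L/h × 30 mg/L = 426.0 mg/h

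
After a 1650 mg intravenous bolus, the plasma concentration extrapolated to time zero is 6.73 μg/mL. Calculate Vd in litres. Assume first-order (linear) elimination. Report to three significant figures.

245 L

Immediately after an IV bolus, C₀ = Dose / Vd, so Vd = Dose / C₀.
Vd = 1650 / 6.73 = 245.2 L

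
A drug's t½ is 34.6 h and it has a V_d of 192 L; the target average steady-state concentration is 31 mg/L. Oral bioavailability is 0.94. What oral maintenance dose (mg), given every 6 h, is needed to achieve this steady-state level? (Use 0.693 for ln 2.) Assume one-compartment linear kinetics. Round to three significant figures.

761 mg

CL = ln 2 · Vd / t½ = 0.693 × 192.0 / 34.6 = 3.846 L/h
D = CL × Css × τ / F = 3.846 × 31 × 6 / 0.94 = 761.0 mg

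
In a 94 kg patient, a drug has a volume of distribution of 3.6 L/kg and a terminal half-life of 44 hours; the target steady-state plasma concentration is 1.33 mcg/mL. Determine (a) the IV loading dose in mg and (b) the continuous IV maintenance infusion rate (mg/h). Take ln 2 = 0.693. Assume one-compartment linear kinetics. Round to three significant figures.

(a) 450 mg; (b) 7.09 mg/h

Vd = 3.6 L/kg × 94 kg = 338.4 L
LD = Vd × C = 338.4 × 1.33 = 450.1 mg
CL = 0.693 × Vd / t½ = 0.693 × 338.4 / 44 = 5.330 L/h
Infusion rate = CL × Css = 5.330 × 1.33 = 7.089 mg/h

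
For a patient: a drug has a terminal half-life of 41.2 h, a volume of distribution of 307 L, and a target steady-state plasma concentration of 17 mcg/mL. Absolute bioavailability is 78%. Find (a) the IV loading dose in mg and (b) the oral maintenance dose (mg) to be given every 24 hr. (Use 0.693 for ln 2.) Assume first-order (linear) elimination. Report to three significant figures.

LD = Vd × C = 307.0 × 17 = 5219 mg
CL = 0.693 × Vd / t½ = 0.693 × 307.0 / 41.2 = 5.164 L/h
D = CL × Css × τ / F = 5.164 × 17 × 24 / 0.78 = 2701 mg

(a) 5220 mg; (b) 2700 mg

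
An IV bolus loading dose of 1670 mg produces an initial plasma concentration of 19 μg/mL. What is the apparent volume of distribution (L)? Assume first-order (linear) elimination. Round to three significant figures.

Immediately after an IV bolus, C₀ = Dose / Vd, so Vd = Dose / C₀.
Vd = 1670 / 19 = 87.89 L

87.9 L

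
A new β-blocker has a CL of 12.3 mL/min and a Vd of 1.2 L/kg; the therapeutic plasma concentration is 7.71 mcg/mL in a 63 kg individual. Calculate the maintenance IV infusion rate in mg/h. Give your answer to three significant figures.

5.69 mg/h

Convert clearance: 12.3 mL/min × 60 min/h ÷ 1000 mL/L = 0.7380 L/h
Infusion rate = CL · Css = 0.7380 L/h × 7.71 mg/L = 5.690 mg/h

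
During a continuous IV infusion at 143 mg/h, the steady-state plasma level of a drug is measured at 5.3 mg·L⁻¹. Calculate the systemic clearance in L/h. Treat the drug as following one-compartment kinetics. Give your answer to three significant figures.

27.0 L/h

At steady state, infusion rate = CL × Css, so CL = rate / Css.
CL = 143 / 5.3 = 26.98 L/h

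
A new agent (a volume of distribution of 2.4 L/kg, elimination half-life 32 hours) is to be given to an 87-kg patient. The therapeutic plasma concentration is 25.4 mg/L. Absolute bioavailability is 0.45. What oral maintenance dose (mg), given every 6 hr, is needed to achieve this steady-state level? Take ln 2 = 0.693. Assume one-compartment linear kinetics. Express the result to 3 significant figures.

Total Vd = 2.4 × 87 = 208.8 L
CL = ln 2 · Vd / t½ = 0.693 × 208.8 / 32 = 4.522 L/h
D = CL × Css × τ / F = 4.522 × 25.4 × 6 / 0.45 = 1531 mg

1530 mg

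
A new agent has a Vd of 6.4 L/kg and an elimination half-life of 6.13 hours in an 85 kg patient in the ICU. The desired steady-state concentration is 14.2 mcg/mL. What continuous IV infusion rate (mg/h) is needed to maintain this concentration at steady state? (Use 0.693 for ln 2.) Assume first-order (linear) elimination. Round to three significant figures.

Total Vd = 6.4 × 85 = 544.0 L
CL = ln 2 · Vd / t½ = 0.693 × 544.0 / 6.13 = 61.50 L/h
Infusion rate = CL × Css = 61.50 × 14.2 = 873.3 mg/h

873 mg/h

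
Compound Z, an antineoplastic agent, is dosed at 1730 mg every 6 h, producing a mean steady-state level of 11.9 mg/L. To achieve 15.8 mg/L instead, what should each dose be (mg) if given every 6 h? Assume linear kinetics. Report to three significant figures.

For first-order elimination, Css ∝ F·D/(CL·τ); F and CL are unchanged, so Css ∝ D/τ.
D₂ = D₁ × (Css,target / Css,current) = 1730 × 15.8/11.9 = 2297 mg

2300 mg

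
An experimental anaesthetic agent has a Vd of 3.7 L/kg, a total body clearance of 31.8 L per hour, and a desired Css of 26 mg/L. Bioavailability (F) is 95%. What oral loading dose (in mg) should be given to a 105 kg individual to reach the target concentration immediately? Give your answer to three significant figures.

10600 mg

Vd = 3.7 L/kg × 105 kg = 388.5 L
The loading dose fills Vd to the target concentration; clearance is irrelevant here.
LD = Vd × C / F = 388.5 × 26.00 / 0.95 = 10630 mg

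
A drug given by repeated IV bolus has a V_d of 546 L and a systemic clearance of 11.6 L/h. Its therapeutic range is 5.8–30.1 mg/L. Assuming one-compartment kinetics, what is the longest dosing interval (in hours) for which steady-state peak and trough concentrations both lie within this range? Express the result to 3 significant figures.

77.5 h

k = CL / Vd = 11.60 / 546.0 = 0.02125 h⁻¹
Between IV bolus doses, concentration decays as C = C₀·e^(−kτ), so C_peak/C_trough = e^(kτ).
τ_max = ln(C_peak/C_trough) / k = ln(30.1/5.8) / 0.02125 = 1.647 / 0.02125 = 77.51 h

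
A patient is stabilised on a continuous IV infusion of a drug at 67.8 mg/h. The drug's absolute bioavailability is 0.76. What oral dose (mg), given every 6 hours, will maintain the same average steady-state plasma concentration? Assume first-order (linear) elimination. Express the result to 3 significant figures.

To maintain the same Css, the systemic dosing rate must be unchanged: F·D/τ = infusion rate.
D = rate × τ / F = 67.8 × 6 / 0.76 = 535.3 mg

535 mg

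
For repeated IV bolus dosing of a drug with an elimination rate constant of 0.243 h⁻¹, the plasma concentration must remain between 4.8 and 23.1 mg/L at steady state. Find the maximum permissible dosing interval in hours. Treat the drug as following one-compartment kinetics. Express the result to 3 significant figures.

6.47 h

Between IV bolus doses, concentration decays as C = C₀·e^(−kτ), so C_peak/C_trough = e^(kτ).
τ_max = ln(C_peak/C_trough) / k = ln(23.1/4.8) / 0.2430 = 1.571 / 0.2430 = 6.465 h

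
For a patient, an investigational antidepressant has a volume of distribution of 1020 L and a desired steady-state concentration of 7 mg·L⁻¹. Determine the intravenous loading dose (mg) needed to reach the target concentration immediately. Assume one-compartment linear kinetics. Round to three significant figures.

7140 mg

The loading dose fills Vd to the target concentration.
LD = Vd × C = 1020 × 7.000 = 7140 mg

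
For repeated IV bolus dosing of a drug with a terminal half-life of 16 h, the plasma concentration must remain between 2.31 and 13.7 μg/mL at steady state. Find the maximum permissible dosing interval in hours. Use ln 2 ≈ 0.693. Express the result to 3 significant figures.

k = 0.693 / t½ = 0.693 / 16 = 0.04331 h⁻¹
Between IV bolus doses, concentration decays as C = C₀·e^(−kτ), so C_peak/C_trough = e^(kτ).
τ_max = ln(C_peak/C_trough) / k = ln(13.7/2.31) / 0.04331 = 1.780 / 0.04331 = 41.10 h

41.1 h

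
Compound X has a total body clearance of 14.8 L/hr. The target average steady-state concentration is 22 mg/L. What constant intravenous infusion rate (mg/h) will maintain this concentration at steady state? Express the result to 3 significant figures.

326 mg/h

At steady state, infusion rate equals elimination rate: rate in = CL × Css.
R₀ = 14.80 × 22 = 325.6 mg/h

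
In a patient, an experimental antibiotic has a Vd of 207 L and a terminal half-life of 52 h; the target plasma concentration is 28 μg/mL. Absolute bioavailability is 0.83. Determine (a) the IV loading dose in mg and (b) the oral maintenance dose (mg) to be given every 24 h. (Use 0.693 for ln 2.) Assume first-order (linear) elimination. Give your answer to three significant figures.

(a) 5800 mg; (b) 2230 mg

LD = Vd × C = 207.0 × 28 = 5796 mg
CL = 0.693 × Vd / t½ = 0.693 × 207.0 / 52 = 2.759 L/h
D = CL × Css × τ / F = 2.759 × 28 × 24 / 0.83 = 2234 mg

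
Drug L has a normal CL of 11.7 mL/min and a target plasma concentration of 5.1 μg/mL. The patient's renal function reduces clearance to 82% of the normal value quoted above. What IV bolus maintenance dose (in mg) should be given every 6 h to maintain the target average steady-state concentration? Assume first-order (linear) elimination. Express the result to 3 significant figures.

17.6 mg

CL = 11.7 mL/min = 11.7 × 0.06 = 0.7020 L/h
Patient clearance = 0.82 × 0.7020 = 0.5756 L/h
D = CL × Css × τ = 0.5756 × 5.1 × 6 = 17.61 mg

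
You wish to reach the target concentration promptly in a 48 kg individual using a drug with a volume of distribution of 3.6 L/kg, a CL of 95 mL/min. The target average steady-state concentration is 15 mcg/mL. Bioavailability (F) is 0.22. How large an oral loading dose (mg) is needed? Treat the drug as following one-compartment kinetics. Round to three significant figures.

11800 mg

Vd(total) = 48 kg × 3.6 L/kg = 172.8 L
LD = Vd × C / F = 172.8 × 15.00 / 0.22 = 11780 mg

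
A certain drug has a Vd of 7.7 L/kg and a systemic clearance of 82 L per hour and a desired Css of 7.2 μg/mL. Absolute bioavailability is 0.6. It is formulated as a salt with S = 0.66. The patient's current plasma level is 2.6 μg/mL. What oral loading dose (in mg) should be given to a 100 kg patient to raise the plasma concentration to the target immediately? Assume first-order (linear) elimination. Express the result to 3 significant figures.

8940 mg

Vd = 7.7 L/kg × 100 kg = 770.0 L
Concentration deficit ΔC = 7.2 − 2.6 = 4.600 mg/L
LD = Vd × ΔC / F / S = 770.0 × 4.600 / 0.6 / 0.66 = 8944 mg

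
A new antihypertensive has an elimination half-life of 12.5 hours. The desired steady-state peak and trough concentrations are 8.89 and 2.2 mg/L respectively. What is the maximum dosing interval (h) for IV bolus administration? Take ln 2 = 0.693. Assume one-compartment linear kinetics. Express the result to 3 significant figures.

k = 0.693 / t½ = 0.693 / 12.5 = 0.05544 h⁻¹
Between IV bolus doses, concentration decays as C = C₀·e^(−kτ), so C_peak/C_trough = e^(kτ).
τ_max = ln(C_peak/C_trough) / k = ln(8.89/2.2) / 0.05544 = 1.396 / 0.05544 = 25.18 h

25.2 h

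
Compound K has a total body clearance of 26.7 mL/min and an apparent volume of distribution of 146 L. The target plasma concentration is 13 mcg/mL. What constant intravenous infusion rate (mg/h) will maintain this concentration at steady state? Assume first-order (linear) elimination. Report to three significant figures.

Convert clearance: 26.7 mL/min × 60 min/h ÷ 1000 mL/L = 1.602 L/h
Rate = CL × Css = 1.602 × 13 = 20.83 mg/h

20.8 mg/h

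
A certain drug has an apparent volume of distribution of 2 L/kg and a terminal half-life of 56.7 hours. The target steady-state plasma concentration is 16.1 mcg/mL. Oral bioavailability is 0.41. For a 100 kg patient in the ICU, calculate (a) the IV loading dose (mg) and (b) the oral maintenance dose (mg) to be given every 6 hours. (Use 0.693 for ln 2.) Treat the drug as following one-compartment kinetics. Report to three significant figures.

Vd(total) = 100 kg × 2 L/kg = 200.0 L
LD = Vd × C = 200.0 × 16.1 = 3220 mg
CL = 0.693 × Vd / t½ = 0.693 × 200.0 / 56.7 = 2.444 L/h
D = CL × Css × τ / F = 2.444 × 16.1 × 6 / 0.41 = 575.8 mg

(a) 3220 mg; (b) 576 mg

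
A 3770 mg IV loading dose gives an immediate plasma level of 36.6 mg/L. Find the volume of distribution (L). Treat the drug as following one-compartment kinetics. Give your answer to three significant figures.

Immediately after an IV bolus, C₀ = Dose / Vd, so Vd = Dose / C₀.
Vd = 3770 / 36.6 = 103.0 L

103 L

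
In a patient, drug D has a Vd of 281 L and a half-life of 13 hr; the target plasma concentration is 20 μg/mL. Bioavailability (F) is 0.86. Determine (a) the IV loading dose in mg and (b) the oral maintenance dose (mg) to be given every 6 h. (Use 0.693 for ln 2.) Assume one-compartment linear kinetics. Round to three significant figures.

(a) 5620 mg; (b) 2090 mg

LD = Vd × C = 281.0 × 20 = 5620 mg
CL = 0.693 × Vd / t½ = 0.693 × 281.0 / 13 = 14.98 L/h
D = CL × Css × τ / F = 14.98 × 20 × 6 / 0.86 = 2090 mg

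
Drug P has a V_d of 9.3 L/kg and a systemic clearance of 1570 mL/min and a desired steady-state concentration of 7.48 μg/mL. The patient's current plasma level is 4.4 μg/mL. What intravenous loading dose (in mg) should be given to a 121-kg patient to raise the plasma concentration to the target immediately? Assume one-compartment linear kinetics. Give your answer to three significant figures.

3470 mg

Vd(total) = 121 kg × 9.3 L/kg = 1125 L
Concentration deficit ΔC = 7.48 − 4.4 = 3.080 mg/L
LD = Vd × ΔC = 1125 × 3.080 = 3465 mg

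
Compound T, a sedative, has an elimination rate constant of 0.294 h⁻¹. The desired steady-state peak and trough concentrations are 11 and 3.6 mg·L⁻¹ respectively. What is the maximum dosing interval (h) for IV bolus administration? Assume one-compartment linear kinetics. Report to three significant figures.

Between IV bolus doses, concentration decays as C = C₀·e^(−kτ), so C_peak/C_trough = e^(kτ).
τ_max = ln(C_peak/C_trough) / k = ln(11/3.6) / 0.2940 = 1.117 / 0.2940 = 3.799 h

3.80 h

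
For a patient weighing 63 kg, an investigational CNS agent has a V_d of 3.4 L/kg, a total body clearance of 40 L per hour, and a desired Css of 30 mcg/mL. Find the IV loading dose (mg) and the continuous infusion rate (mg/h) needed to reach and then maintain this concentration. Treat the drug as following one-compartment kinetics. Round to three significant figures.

Vd(total) = 63 kg × 3.4 L/kg = 214.2 L
Loading: fill Vd to C_target → 214.2 L × 30 mg/L = 6426 mg
Infusion rate = 40.00 L/h × 30 mg/L = 1200 mg/h

(a) 6430 mg; (b) 1200 mg/h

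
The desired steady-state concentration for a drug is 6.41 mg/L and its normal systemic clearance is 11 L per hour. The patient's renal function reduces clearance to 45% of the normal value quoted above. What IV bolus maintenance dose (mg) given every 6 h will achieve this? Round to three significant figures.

Patient clearance = 0.45 × 11.00 = 4.950 L/h
D = CL × Css × τ = 4.950 × 6.41 × 6 = 190.4 mg

190 mg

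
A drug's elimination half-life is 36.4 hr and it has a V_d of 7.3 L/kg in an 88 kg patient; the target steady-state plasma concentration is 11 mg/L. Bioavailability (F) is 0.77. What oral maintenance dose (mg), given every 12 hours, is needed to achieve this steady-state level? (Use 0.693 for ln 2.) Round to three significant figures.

2100 mg

Vd(total) = 88 kg × 7.3 L/kg = 642.4 L
k = 0.693/36.4 = 0.01904 h⁻¹, so CL = k·Vd = 0.01904 × 642.4 = 12.23 L/h
D = CL × Css × τ / F = 12.23 × 11 × 12 / 0.77 = 2097 mg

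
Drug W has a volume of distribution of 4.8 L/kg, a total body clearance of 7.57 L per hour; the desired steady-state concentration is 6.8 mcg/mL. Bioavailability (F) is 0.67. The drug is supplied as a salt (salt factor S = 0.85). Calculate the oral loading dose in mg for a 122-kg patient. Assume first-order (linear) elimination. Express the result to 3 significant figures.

6990 mg

Vd(total) = 122 kg × 4.8 L/kg = 585.6 L
The loading dose fills Vd to the target concentration; clearance is irrelevant here.
LD = Vd × C / F / S = 585.6 × 6.800 / 0.67 / 0.85 = 6992 mg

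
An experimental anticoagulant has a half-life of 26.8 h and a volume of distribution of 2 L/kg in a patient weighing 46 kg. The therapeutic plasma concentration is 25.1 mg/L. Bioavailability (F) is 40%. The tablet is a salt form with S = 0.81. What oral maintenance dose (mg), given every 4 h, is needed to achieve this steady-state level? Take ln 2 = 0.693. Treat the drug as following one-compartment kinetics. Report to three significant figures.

Vd = 2 L/kg × 46 kg = 92.00 L
k = 0.693/26.8 = 0.02586 h⁻¹, so CL = k·Vd = 0.02586 × 92.00 = 2.379 L/h
D = CL × Css × τ / F / S = 2.379 × 25.1 × 4 / 0.4 / 0.81 = 737.2 mg

737 mg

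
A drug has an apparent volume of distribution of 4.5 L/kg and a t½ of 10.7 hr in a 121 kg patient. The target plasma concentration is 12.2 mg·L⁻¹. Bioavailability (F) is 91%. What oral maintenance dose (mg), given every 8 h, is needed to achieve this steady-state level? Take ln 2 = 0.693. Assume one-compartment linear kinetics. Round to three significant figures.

3780 mg

Vd(total) = 121 kg × 4.5 L/kg = 544.5 L
k = 0.693/10.7 = 0.06477 h⁻¹, so CL = k·Vd = 0.06477 × 544.5 = 35.27 L/h
D = CL × Css × τ / F = 35.27 × 12.2 × 8 / 0.91 = 3783 mg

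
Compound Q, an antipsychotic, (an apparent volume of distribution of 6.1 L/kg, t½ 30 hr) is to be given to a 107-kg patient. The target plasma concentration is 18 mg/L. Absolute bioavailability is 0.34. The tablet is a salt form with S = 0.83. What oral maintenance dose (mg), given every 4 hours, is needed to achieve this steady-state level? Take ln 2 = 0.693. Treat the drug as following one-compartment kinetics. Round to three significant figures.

3850 mg

Vd(total) = 107 kg × 6.1 L/kg = 652.7 L
CL = 0.693 × Vd / t½ = 0.693 × 652.7 / 30 = 15.08 L/h
D = CL × Css × τ / F / S = 15.08 × 18 × 4 / 0.34 / 0.83 = 3847 mg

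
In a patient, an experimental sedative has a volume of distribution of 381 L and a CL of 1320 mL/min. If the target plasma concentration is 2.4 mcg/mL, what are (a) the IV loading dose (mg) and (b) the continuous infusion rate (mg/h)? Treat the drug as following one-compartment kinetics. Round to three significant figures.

(a) 914 mg; (b) 190 mg/h

Loading dose = Vd × C = 381.0 × 2.4 = 914.4 mg
Convert clearance: 1320 mL/min × 60 min/h ÷ 1000 mL/L = 79.20 L/h
Infusion rate = 79.20 L/h × 2.4 mg/L = 190.1 mg/h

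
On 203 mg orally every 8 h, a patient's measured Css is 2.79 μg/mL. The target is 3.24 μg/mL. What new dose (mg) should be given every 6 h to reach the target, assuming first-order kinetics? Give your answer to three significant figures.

With linear kinetics, Css is proportional to dose rate (D/τ) at fixed clearance.
D₂ = D₁ × (Css,target / Css,current) × (τ₂/τ₁) = 203 × (3.24/2.79) × (6/8) = 176.8 mg

177 mg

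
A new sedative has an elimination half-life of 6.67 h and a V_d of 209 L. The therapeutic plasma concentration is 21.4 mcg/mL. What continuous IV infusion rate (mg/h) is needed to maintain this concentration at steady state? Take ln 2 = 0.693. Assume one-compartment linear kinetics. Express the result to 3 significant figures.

CL = 0.693 × Vd / t½ = 0.693 × 209.0 / 6.67 = 21.71 L/h
Infusion rate = CL × Css = 21.71 × 21.4 = 464.6 mg/h

465 mg/h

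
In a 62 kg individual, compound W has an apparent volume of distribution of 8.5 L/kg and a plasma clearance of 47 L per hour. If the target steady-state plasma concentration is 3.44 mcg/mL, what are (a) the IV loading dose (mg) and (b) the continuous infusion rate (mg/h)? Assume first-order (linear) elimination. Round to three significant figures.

Vd(total) = 62 kg × 8.5 L/kg = 527.0 L
Loading: fill Vd to C_target → 527.0 L × 3.44 mg/L = 1813 mg
Maintenance: replace elimination → rate = CL × Css = 47.00 × 3.44 = 161.7 mg/h

(a) 1810 mg; (b) 162 mg/h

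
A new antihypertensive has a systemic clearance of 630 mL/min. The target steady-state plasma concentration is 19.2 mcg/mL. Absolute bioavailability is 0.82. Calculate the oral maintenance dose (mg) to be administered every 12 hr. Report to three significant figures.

Convert clearance: 630 mL/min × 60 min/h ÷ 1000 mL/L = 37.80 L/h
At steady state, dose per interval replaces the amount cleared in that interval: F·D/τ = CL·Css.
D = CL × Css × τ / F = 37.80 × 19.2 × 12 / 0.82 = 10620 mg

10600 mg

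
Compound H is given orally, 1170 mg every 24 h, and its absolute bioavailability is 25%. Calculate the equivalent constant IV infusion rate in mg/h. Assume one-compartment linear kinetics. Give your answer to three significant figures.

12.2 mg/h

Equivalent systemic input: infusion rate = F·D/τ.
Rate = 0.25 × 1170 / 24 = 12.19 mg/h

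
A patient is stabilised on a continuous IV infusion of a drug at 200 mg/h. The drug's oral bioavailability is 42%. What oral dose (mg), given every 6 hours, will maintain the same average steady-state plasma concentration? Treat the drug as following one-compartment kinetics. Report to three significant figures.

To maintain the same Css, the systemic dosing rate must be unchanged: F·D/τ = infusion rate.
D = rate × τ / F = 200 × 6 / 0.42 = 2857 mg

2860 mg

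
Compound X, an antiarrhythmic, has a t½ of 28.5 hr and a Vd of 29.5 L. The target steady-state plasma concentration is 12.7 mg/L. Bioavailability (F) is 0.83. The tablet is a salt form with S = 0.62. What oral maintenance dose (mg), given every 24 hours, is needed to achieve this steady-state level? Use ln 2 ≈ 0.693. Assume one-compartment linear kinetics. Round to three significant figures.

425 mg

k = 0.693/28.5 = 0.02432 h⁻¹, so CL = k·Vd = 0.02432 × 29.50 = 0.7174 L/h
D = CL × Css × τ / F / S = 0.7174 × 12.7 × 24 / 0.83 / 0.62 = 424.9 mg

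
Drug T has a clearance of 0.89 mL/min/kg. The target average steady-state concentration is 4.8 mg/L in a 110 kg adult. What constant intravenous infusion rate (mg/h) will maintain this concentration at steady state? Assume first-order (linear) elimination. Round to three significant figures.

CL = 0.89 mL/min/kg × 110 kg = 97.90 mL/min = 97.90 × 60/1000 = 5.874 L/h
Infusion rate = CL · Css = 5.874 L/h × 4.8 mg/L = 28.20 mg/h

28.2 mg/h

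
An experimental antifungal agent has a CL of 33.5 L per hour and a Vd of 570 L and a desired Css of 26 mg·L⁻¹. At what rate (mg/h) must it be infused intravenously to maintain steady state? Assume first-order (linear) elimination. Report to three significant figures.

871 mg/h

R₀ = 33.50 × 26 = 871.0 mg/h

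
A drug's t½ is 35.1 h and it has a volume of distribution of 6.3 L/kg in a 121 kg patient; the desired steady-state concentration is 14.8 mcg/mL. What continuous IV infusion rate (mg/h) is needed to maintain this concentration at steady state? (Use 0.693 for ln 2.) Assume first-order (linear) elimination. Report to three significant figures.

Vd(total) = 121 kg × 6.3 L/kg = 762.3 L
CL = ln 2 · Vd / t½ = 0.693 × 762.3 / 35.1 = 15.05 L/h
Infusion rate = CL × Css = 15.05 × 14.8 = 222.7 mg/h

223 mg/h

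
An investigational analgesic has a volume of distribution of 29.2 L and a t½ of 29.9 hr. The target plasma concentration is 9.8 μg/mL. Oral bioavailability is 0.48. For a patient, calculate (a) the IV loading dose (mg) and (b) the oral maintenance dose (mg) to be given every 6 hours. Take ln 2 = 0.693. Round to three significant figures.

LD = Vd × C = 29.20 × 9.8 = 286.2 mg
CL = 0.693 × Vd / t½ = 0.693 × 29.20 / 29.9 = 0.6768 L/h
D = CL × Css × τ / F = 0.6768 × 9.8 × 6 / 0.48 = 82.91 mg

(a) 286 mg; (b) 82.9 mg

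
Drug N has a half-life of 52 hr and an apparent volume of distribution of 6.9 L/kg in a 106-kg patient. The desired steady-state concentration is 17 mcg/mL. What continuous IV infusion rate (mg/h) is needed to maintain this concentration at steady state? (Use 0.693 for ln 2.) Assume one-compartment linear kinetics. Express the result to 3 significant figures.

166 mg/h

Vd(total) = 106 kg × 6.9 L/kg = 731.4 L
CL = ln 2 · Vd / t½ = 0.693 × 731.4 / 52 = 9.747 L/h
Infusion rate = CL × Css = 9.747 × 17 = 165.7 mg/h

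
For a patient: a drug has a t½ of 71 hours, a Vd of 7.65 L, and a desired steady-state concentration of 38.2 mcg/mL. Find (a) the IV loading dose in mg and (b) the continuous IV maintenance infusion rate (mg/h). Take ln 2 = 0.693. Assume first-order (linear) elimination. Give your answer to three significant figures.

LD = Vd × C = 7.650 × 38.2 = 292.2 mg
CL = 0.693 × Vd / t½ = 0.693 × 7.650 / 71 = 0.07467 L/h
Infusion rate = CL × Css = 0.07467 × 38.2 = 2.852 mg/h

(a) 292 mg; (b) 2.85 mg/h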